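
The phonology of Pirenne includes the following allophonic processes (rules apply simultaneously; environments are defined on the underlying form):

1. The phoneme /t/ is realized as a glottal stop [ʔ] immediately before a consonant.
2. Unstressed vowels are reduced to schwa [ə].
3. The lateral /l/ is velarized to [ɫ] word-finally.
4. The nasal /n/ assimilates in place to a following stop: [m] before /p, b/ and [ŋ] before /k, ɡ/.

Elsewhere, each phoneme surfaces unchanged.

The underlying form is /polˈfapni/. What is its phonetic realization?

/p/ (word-initial): no rule targets it → [p].
Rule 2 applies to /o/ (between /p/ and /l/: in an unstressed syllable) → [ə].
/l/ (between /o/ and /f/) fails the environment for rule 3, so it stays [l].
/f/ (between /l/ and /a/): no rule targets it → [f].
/a/ — between /f/ and /p/; rule 2 does not apply here → [a].
/p/ stays [p].
/n/ — between /p/ and /i/; rule 4 does not apply here → [n].
Rule 2 applies to /i/ (word-final: in an unstressed syllable) → [ə].

[pəlˈfapnə]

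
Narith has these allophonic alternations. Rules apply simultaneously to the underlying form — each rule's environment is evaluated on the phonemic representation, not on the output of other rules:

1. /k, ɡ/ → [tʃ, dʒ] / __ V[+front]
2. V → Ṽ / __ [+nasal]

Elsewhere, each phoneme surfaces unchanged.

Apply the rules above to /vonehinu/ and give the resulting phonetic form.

[võnehĩnu]

/v/ — not in any rule's target class → [v].
/o/ (between /v/ and /n/): before a nasal consonant, so rule 2 applies → [õ].
/n/ stays [n].
/e/ — between /n/ and /h/; rule 2 does not apply here → [e].
/h/ — not in any rule's target class → [h].
Rule 2 applies to /i/ (between /h/ and /n/: before a nasal consonant) → [ĩ].
/n/ stays [n].
/u/ (word-final): rule 2 targets it, but not before a nasal consonant → unchanged [u].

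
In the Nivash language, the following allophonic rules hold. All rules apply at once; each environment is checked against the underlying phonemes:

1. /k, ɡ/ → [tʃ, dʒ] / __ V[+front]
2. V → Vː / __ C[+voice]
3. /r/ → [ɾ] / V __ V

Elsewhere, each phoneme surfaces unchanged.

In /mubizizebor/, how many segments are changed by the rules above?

Segments that undergo a rule: /u/ → [uː] (rule 2); /i/ → [iː] (rule 2); /i/ → [iː] (rule 2); /e/ → [eː] (rule 2); /o/ → [oː] (rule 2).
All other segments surface unchanged.

5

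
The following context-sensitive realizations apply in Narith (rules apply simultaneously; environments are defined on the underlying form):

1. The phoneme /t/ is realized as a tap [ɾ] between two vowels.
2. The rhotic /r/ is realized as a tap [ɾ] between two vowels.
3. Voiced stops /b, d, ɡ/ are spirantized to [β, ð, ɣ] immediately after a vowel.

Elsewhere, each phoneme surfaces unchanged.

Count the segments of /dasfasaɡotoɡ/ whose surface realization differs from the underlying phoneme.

3

Segments that undergo a rule: /ɡ/ → [ɣ] (rule 3); /t/ → [ɾ] (rule 1); /ɡ/ → [ɣ] (rule 3).
All other segments surface unchanged.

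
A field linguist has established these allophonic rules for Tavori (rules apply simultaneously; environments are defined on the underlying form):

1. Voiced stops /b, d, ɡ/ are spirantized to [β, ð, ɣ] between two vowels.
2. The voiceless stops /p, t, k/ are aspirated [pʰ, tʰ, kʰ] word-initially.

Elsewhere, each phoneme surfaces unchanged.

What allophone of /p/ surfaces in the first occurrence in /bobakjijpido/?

/p/ (between /j/ and /i/) fails the environment for rule 2, so it stays [p].

[p]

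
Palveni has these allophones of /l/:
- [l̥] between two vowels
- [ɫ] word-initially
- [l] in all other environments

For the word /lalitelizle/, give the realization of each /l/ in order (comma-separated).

[ɫ], [l̥], [l̥], [l]

Occurrence 1 (position 1): word-initially → [ɫ].
Occurrence 2 (position 3): between two vowels → [l̥].
Occurrence 3 (position 7): between two vowels → [l̥].
Occurrence 4 (position 10): no conditioning environment matches → elsewhere allophone [l].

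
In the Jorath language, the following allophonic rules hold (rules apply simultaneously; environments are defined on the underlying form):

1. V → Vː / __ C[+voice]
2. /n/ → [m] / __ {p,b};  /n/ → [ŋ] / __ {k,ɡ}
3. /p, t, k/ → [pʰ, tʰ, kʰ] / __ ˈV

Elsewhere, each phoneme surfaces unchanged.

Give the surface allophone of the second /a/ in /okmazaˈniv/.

/a/ — between /z/ and /n/, before a voiced consonant — surfaces as [aː] (rule 1).

[aː]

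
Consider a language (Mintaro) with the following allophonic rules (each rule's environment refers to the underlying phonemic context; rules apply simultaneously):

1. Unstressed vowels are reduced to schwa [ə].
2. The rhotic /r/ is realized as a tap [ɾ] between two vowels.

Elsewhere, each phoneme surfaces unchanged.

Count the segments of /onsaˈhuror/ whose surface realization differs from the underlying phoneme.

Segments that undergo a rule: /o/ → [ə] (rule 1); /a/ → [ə] (rule 1); /r/ → [ɾ] (rule 2); /o/ → [ə] (rule 1).
All other segments surface unchanged.

4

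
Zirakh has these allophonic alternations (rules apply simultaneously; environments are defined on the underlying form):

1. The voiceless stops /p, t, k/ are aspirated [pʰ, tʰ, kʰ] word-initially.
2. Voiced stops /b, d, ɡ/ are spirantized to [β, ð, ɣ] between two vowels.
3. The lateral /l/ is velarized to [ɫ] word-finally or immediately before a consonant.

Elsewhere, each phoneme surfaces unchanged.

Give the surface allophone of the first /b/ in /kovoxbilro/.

/b/ (between /x/ and /i/): rule 2 targets it, but not between two vowels → unchanged [b].

[b]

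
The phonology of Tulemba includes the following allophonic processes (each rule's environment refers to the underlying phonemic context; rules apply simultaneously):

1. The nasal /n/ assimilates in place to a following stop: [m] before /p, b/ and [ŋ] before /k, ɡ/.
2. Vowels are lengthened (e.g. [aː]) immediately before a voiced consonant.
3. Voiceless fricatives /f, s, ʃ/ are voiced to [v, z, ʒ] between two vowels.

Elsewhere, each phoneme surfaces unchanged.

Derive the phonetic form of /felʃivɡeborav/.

[feːlʃiːvɡeːboːraːv]

/f/ (word-initial) fails the environment for rule 3, so it stays [f].
/e/ (between /f/ and /l/): before a voiced consonant, so rule 2 applies → [eː].
/l/ — not in any rule's target class → [l].
/ʃ/ (between /l/ and /i/) is in the target of rule 3 but the environment (between two vowels) is not met → [ʃ].
/i/ — between /ʃ/ and /v/, before a voiced consonant — surfaces as [iː] (rule 2).
/v/ (between /i/ and /ɡ/) is unaffected → [v].
/ɡ/ — not in any rule's target class → [ɡ].
/e/ — between /ɡ/ and /b/, before a voiced consonant — surfaces as [eː] (rule 2).
/b/ — not in any rule's target class → [b].
/o/ meets the environment for rule 2 (before a voiced consonant) → [oː].
/r/ stays [r].
/a/ — between /r/ and /v/, before a voiced consonant — surfaces as [aː] (rule 2).
/v/ (word-final) is unaffected → [v].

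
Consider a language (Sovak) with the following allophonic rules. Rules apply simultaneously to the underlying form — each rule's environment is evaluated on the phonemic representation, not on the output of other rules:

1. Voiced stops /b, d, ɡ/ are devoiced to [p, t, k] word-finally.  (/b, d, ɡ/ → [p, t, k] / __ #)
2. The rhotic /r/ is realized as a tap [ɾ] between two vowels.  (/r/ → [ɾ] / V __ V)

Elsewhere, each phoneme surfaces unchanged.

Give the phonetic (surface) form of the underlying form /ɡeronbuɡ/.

[ɡeɾonbuk]

/ɡ/ (word-initial): rule 1 targets it, but not word-finally → unchanged [ɡ].
/r/ (between /e/ and /o/): between two vowels, so rule 2 applies → [ɾ].
/b/ (between /n/ and /u/) fails the environment for rule 1, so it stays [b].
/ɡ/ meets the environment for rule 1 (word-finally) → [k].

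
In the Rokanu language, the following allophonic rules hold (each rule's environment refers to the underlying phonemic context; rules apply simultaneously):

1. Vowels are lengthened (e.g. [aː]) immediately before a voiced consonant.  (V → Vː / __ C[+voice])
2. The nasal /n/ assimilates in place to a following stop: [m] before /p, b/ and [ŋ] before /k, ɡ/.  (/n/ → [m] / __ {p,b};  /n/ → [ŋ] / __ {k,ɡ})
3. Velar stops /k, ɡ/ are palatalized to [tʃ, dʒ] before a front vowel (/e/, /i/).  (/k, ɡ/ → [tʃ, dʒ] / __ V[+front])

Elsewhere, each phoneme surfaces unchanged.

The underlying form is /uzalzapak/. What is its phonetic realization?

Rule 1 applies to /u/ (word-initial: before a voiced consonant) → [uː].
/z/ stays [z].
/a/ (between /z/ and /l/): before a voiced consonant, so rule 1 applies → [aː].
/l/ stays [l].
/z/ (between /l/ and /a/): no rule targets it → [z].
/a/ (between /z/ and /p/) is in the target of rule 1 but the environment (before a voiced consonant) is not met → [a].
/p/ (between /a/ and /a/) is unaffected → [p].
/a/ (between /p/ and /k/) fails the environment for rule 1, so it stays [a].
/k/ (word-final) fails the environment for rule 3, so it stays [k].

[uːzaːlzapak]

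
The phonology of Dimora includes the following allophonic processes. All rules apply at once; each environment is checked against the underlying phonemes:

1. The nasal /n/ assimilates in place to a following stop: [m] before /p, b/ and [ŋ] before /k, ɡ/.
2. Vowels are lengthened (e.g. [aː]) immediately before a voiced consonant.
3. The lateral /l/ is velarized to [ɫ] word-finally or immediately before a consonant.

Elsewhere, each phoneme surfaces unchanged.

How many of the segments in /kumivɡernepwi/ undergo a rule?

Segments that undergo a rule: /u/ → [uː] (rule 2); /i/ → [iː] (rule 2); /e/ → [eː] (rule 2).
All other segments surface unchanged.

3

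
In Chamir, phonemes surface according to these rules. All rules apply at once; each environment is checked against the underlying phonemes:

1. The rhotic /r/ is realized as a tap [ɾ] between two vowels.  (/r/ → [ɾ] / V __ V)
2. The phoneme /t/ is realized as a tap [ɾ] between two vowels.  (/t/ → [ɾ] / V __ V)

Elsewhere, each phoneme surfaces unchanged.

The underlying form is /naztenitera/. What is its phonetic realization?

/n/ — not in any rule's target class → [n].
/a/ — not in any rule's target class → [a].
/z/ — not in any rule's target class → [z].
/t/ (between /z/ and /e/) fails the environment for rule 2, so it stays [t].
/e/ (between /t/ and /n/) is unaffected → [e].
/n/ — not in any rule's target class → [n].
/i/ — not in any rule's target class → [i].
/t/ (between /i/ and /e/): between two vowels, so rule 2 applies → [ɾ].
/e/ stays [e].
Rule 1 applies to /r/ (between /e/ and /a/: between two vowels) → [ɾ].
/a/ stays [a].

[nazteniɾeɾa]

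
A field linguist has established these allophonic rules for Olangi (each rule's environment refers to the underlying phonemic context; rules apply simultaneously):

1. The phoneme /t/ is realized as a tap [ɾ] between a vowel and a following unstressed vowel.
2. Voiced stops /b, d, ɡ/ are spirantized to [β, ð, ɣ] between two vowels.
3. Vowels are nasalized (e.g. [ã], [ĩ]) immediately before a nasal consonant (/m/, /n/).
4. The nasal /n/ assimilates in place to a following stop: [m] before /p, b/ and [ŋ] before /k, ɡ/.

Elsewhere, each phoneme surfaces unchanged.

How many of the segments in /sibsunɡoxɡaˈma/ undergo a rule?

3

Segments that undergo a rule: /u/ → [ũ] (rule 3); /n/ → [ŋ] (rule 4); /a/ → [ã] (rule 3).
All other segments surface unchanged.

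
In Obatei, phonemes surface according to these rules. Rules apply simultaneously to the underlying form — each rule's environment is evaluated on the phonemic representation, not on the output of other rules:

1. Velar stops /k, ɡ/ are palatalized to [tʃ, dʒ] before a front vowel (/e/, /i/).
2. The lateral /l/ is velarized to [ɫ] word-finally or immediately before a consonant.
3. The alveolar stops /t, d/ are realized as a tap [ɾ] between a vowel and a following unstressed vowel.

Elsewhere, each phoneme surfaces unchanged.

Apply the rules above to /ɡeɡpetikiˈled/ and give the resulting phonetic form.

[dʒeɡpeɾitʃiˈled]

/ɡ/ — word-initial, before a front vowel — surfaces as [dʒ] (rule 1).
/e/ — not in any rule's target class → [e].
/ɡ/ (between /e/ and /p/): rule 1 targets it, but not before a front vowel → unchanged [ɡ].
/p/ stays [p].
/e/ — not in any rule's target class → [e].
/t/ meets the environment for rule 3 (between a vowel and a following unstressed vowel) → [ɾ].
/i/ stays [i].
/k/ (between /i/ and /i/) occurs before a front vowel → [tʃ] by rule 1.
/i/ (between /k/ and /l/): no rule targets it → [i].
/l/ (between /i/ and /e/) fails the environment for rule 2, so it stays [l].
/e/ — not in any rule's target class → [e].
/d/ (word-final) is in the target of rule 3 but the environment (between a vowel and a following unstressed vowel) is not met → [d].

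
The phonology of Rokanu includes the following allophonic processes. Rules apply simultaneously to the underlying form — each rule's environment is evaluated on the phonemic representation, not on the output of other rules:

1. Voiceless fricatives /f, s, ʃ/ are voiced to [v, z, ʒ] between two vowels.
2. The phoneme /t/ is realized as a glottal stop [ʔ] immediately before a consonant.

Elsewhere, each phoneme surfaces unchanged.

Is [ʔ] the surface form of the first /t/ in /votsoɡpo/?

Yes

/t/ — between /o/ and /s/, immediately before a consonant — surfaces as [ʔ] (rule 2).
The actual realization is [ʔ], which matches [ʔ].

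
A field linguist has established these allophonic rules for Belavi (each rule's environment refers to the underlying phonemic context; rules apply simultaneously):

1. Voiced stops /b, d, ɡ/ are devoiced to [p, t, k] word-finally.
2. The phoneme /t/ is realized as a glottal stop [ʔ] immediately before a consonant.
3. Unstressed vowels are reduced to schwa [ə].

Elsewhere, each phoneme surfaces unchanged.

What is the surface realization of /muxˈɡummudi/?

/m/ (word-initial) is unaffected → [m].
/u/ — between /m/ and /x/, in an unstressed syllable — surfaces as [ə] (rule 3).
/x/ stays [x].
/ɡ/ (between /x/ and /u/) is in the target of rule 1 but the environment (word-finally) is not met → [ɡ].
/u/ (between /ɡ/ and /m/) fails the environment for rule 3, so it stays [u].
/m/ (between /u/ and /m/) is unaffected → [m].
/m/ stays [m].
/u/ meets the environment for rule 3 (in an unstressed syllable) → [ə].
/d/ — between /u/ and /i/; rule 1 does not apply here → [d].
/i/ (word-final): in an unstressed syllable, so rule 3 applies → [ə].

[məxˈɡummədə]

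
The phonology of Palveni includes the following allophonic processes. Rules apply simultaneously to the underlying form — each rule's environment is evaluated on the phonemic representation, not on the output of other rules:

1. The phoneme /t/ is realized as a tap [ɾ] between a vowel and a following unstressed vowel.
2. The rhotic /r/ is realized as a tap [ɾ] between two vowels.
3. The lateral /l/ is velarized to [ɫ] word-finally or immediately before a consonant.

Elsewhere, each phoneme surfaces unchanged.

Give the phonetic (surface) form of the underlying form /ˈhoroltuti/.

[ˈhoɾoɫtuɾi]

/r/ — between /o/ and /o/, between two vowels — surfaces as [ɾ] (rule 2).
/l/ (between /o/ and /t/) occurs word-finally or immediately before a consonant → [ɫ] by rule 3.
/t/ — between /l/ and /u/; rule 1 does not apply here → [t].
/t/ meets the environment for rule 1 (between a vowel and a following unstressed vowel) → [ɾ].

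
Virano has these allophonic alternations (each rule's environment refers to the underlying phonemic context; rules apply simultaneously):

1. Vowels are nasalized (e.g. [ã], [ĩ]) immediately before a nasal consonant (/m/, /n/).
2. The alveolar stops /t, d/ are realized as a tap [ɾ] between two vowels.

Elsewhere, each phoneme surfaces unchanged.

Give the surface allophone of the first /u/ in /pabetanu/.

[u]

/u/ — word-final; rule 1 does not apply here → [u].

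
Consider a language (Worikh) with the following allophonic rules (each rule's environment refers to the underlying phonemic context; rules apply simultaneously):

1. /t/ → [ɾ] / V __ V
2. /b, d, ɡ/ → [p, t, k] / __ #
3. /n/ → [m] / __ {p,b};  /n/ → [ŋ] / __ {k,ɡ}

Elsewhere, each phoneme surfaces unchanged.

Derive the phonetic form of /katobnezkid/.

/k/ stays [k].
/a/ — not in any rule's target class → [a].
/t/ (between /a/ and /o/): between two vowels, so rule 1 applies → [ɾ].
/o/ (between /t/ and /b/) is unaffected → [o].
/b/ (between /o/ and /n/) fails the environment for rule 2, so it stays [b].
/n/ (between /b/ and /e/) fails the environment for rule 3, so it stays [n].
/e/ stays [e].
/z/ — not in any rule's target class → [z].
/k/ (between /z/ and /i/) is unaffected → [k].
/i/ (between /k/ and /d/): no rule targets it → [i].
Rule 2 applies to /d/ (word-final: word-finally) → [t].

[kaɾobnezkit]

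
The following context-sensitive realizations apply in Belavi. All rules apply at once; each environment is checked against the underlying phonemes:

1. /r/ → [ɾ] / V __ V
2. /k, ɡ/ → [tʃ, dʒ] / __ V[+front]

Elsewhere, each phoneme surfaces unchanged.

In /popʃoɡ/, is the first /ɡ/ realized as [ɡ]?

Yes

/ɡ/ (word-final) is in the target of rule 2 but the environment (before a front vowel) is not met → [ɡ].
The actual realization is [ɡ], which matches [ɡ].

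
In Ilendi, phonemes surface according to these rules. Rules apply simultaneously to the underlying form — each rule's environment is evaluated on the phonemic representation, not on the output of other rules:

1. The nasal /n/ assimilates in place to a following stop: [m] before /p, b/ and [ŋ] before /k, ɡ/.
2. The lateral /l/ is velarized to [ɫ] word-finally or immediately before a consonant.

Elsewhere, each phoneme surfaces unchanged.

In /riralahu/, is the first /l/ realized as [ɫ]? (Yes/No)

/l/ — between /a/ and /a/; rule 2 does not apply here → [l].
The actual realization is [l], not [ɫ].

No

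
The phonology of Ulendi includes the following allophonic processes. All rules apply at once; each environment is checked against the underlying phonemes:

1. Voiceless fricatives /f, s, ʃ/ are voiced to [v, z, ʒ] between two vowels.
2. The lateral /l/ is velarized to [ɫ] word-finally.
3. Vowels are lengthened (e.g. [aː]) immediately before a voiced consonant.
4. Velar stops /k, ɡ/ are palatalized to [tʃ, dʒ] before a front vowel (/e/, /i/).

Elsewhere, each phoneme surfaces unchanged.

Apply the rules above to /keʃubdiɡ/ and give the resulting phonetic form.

[tʃeʒuːbdiːɡ]

Rule 4 applies to /k/ (word-initial: before a front vowel) → [tʃ].
/e/ (between /k/ and /ʃ/) fails the environment for rule 3, so it stays [e].
/ʃ/ — between /e/ and /u/, between two vowels — surfaces as [ʒ] (rule 1).
Rule 3 applies to /u/ (between /ʃ/ and /b/: before a voiced consonant) → [uː].
/b/ (between /u/ and /d/): no rule targets it → [b].
/d/ — not in any rule's target class → [d].
/i/ meets the environment for rule 3 (before a voiced consonant) → [iː].
/ɡ/ (word-final) fails the environment for rule 4, so it stays [ɡ].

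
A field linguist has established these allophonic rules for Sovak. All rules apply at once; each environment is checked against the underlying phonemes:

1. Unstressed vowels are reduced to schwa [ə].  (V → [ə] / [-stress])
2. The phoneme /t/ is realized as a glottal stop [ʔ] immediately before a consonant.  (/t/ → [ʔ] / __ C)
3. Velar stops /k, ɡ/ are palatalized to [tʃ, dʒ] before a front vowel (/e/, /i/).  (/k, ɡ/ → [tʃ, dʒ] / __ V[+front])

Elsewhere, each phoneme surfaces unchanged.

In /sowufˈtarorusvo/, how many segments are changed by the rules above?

Segments that undergo a rule: /o/ → [ə] (rule 1); /u/ → [ə] (rule 1); /o/ → [ə] (rule 1); /u/ → [ə] (rule 1); /o/ → [ə] (rule 1).
All other segments surface unchanged.

5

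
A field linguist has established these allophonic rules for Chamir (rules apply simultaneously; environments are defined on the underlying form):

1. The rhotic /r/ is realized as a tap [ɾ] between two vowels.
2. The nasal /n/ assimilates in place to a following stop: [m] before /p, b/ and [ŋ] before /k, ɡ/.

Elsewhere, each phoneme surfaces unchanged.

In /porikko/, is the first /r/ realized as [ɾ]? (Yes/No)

/r/ (between /o/ and /i/): between two vowels, so rule 1 applies → [ɾ].
The actual realization is [ɾ], which matches [ɾ].

Yes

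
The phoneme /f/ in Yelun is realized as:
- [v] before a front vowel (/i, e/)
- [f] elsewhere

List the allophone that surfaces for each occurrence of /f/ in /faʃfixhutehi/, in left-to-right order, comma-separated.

Occurrence 1 (position 1): no conditioning environment matches → elsewhere allophone [f].
Occurrence 2 (position 4): before a front vowel (/i, e/) → [v].

[f], [v]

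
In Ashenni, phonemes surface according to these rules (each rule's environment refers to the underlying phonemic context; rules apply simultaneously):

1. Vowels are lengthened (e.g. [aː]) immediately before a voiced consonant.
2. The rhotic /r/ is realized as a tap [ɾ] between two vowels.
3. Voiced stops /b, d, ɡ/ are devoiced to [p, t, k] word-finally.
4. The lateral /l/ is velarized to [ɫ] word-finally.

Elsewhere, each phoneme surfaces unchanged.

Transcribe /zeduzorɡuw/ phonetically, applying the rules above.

/e/ — between /z/ and /d/, before a voiced consonant — surfaces as [eː] (rule 1).
/d/ (between /e/ and /u/) fails the environment for rule 3, so it stays [d].
/u/ (between /d/ and /z/): before a voiced consonant, so rule 1 applies → [uː].
Rule 1 applies to /o/ (between /z/ and /r/: before a voiced consonant) → [oː].
/r/ (between /o/ and /ɡ/) is in the target of rule 2 but the environment (between two vowels) is not met → [r].
/ɡ/ (between /r/ and /u/): rule 3 targets it, but not word-finally → unchanged [ɡ].
/u/ meets the environment for rule 1 (before a voiced consonant) → [uː].

[zeːduːzoːrɡuːw]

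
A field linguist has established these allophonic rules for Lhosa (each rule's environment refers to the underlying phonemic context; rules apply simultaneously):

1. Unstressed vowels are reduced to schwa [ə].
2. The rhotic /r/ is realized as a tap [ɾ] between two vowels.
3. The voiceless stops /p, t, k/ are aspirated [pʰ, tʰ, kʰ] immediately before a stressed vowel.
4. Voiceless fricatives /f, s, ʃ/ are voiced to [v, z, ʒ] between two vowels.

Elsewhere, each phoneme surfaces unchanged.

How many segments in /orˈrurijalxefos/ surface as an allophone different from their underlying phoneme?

7

Segments that undergo a rule: /o/ → [ə] (rule 1); /r/ → [ɾ] (rule 2); /i/ → [ə] (rule 1); /a/ → [ə] (rule 1); /e/ → [ə] (rule 1); /f/ → [v] (rule 4); /o/ → [ə] (rule 1).
All other segments surface unchanged.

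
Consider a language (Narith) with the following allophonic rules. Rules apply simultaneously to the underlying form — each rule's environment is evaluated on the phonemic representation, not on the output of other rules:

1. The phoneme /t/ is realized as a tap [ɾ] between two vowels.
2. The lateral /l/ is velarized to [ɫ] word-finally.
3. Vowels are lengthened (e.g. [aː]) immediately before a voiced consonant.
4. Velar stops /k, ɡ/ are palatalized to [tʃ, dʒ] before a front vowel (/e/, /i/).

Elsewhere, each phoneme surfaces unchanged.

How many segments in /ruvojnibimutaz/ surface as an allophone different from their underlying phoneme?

6

Segments that undergo a rule: /u/ → [uː] (rule 3); /o/ → [oː] (rule 3); /i/ → [iː] (rule 3); /i/ → [iː] (rule 3); /t/ → [ɾ] (rule 1); /a/ → [aː] (rule 3).
All other segments surface unchanged.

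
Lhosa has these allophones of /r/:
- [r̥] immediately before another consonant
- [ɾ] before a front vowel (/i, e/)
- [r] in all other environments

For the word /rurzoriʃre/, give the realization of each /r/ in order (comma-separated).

[r], [r̥], [ɾ], [ɾ]

Occurrence 1 (position 1): no conditioning environment matches → elsewhere allophone [r].
Occurrence 2 (position 3): immediately before another consonant → [r̥].
Occurrence 3 (position 6): before a front vowel (/i, e/) → [ɾ].
Occurrence 4 (position 9): before a front vowel (/i, e/) → [ɾ].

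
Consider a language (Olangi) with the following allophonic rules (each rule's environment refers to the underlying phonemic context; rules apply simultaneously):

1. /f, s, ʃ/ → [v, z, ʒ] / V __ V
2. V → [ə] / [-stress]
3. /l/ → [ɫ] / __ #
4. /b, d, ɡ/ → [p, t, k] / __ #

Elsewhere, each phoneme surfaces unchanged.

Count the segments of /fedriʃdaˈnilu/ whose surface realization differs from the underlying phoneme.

4

Segments that undergo a rule: /e/ → [ə] (rule 2); /i/ → [ə] (rule 2); /a/ → [ə] (rule 2); /u/ → [ə] (rule 2).
All other segments surface unchanged.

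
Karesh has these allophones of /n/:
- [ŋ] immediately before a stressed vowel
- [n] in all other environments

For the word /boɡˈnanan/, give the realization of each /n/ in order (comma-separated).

[ŋ], [n], [n]

Occurrence 1 (position 4): immediately before a stressed vowel → [ŋ].
Occurrence 2 (position 6): no conditioning environment matches → elsewhere allophone [n].
Occurrence 3 (position 8): no conditioning environment matches → elsewhere allophone [n].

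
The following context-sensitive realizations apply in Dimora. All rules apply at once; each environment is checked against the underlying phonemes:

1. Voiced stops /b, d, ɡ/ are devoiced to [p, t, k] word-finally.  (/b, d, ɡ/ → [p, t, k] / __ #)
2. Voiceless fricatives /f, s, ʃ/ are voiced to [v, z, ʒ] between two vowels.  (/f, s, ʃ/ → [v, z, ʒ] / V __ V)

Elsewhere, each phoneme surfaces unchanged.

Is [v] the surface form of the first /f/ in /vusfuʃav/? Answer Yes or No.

/f/ (between /s/ and /u/): rule 2 targets it, but not between two vowels → unchanged [f].
The actual realization is [f], not [v].

No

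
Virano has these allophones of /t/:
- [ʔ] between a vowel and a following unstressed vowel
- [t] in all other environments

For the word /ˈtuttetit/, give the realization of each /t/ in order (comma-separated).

Occurrence 1 (position 1): no conditioning environment matches → elsewhere allophone [t].
Occurrence 2 (position 3): no conditioning environment matches → elsewhere allophone [t].
Occurrence 3 (position 4): no conditioning environment matches → elsewhere allophone [t].
Occurrence 4 (position 6): between a vowel and a following unstressed vowel → [ʔ].
Occurrence 5 (position 8): no conditioning environment matches → elsewhere allophone [t].

[t], [t], [t], [ʔ], [t]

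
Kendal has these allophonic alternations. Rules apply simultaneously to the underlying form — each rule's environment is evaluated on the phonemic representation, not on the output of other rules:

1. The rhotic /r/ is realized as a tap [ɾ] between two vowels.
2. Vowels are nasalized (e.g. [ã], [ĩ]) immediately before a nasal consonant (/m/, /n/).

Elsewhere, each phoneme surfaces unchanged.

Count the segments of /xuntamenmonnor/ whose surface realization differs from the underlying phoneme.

4

Segments that undergo a rule: /u/ → [ũ] (rule 2); /a/ → [ã] (rule 2); /e/ → [ẽ] (rule 2); /o/ → [õ] (rule 2).
All other segments surface unchanged.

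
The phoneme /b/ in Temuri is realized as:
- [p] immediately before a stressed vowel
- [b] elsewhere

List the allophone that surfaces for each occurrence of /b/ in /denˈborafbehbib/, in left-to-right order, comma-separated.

Occurrence 1 (position 4): immediately before a stressed vowel → [p].
Occurrence 2 (position 9): no conditioning environment matches → elsewhere allophone [b].
Occurrence 3 (position 12): no conditioning environment matches → elsewhere allophone [b].
Occurrence 4 (position 14): no conditioning environment matches → elsewhere allophone [b].

[p], [b], [b], [b]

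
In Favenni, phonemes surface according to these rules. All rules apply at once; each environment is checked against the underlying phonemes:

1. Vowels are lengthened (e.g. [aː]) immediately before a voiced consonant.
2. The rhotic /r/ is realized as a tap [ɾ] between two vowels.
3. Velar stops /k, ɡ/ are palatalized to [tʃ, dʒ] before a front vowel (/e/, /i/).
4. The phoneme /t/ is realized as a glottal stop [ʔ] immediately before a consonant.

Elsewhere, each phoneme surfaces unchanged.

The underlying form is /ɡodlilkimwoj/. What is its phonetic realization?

[ɡoːdliːltʃiːmwoːj]

/ɡ/ (word-initial) is in the target of rule 3 but the environment (before a front vowel) is not met → [ɡ].
/o/ (between /ɡ/ and /d/) occurs before a voiced consonant → [oː] by rule 1.
/d/ stays [d].
/l/ (between /d/ and /i/) is unaffected → [l].
/i/ (between /l/ and /l/): before a voiced consonant, so rule 1 applies → [iː].
/l/ — not in any rule's target class → [l].
/k/ — between /l/ and /i/, before a front vowel — surfaces as [tʃ] (rule 3).
/i/ (between /k/ and /m/): before a voiced consonant, so rule 1 applies → [iː].
/m/ — not in any rule's target class → [m].
/w/ (between /m/ and /o/) is unaffected → [w].
/o/ — between /w/ and /j/, before a voiced consonant — surfaces as [oː] (rule 1).
/j/ stays [j].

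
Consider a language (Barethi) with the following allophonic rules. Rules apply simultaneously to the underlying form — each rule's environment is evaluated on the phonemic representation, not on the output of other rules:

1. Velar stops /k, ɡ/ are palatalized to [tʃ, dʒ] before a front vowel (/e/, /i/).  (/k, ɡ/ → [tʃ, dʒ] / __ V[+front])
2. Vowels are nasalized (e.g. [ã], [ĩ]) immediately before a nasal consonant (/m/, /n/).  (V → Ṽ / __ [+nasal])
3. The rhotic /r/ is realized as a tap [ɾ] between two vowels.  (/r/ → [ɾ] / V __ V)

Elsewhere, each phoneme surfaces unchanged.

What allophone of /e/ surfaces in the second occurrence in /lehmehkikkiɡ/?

[e]

/e/ (between /m/ and /h/): rule 2 targets it, but not before a nasal consonant → unchanged [e].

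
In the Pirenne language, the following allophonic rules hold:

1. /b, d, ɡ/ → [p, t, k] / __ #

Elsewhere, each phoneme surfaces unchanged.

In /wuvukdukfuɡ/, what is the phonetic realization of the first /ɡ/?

[k]

/ɡ/ (word-final) occurs word-finally → [k] by rule 1.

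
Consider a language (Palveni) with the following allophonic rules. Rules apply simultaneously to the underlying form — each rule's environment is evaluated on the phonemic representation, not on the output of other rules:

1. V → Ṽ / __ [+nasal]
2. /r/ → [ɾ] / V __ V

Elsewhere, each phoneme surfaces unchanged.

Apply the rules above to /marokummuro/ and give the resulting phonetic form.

/m/ (word-initial): no rule targets it → [m].
/a/ (between /m/ and /r/) is in the target of rule 1 but the environment (before a nasal consonant) is not met → [a].
Rule 2 applies to /r/ (between /a/ and /o/: between two vowels) → [ɾ].
/o/ (between /r/ and /k/): rule 1 targets it, but not before a nasal consonant → unchanged [o].
/k/ (between /o/ and /u/) is unaffected → [k].
Rule 1 applies to /u/ (between /k/ and /m/: before a nasal consonant) → [ũ].
/m/ (between /u/ and /m/): no rule targets it → [m].
/m/ — not in any rule's target class → [m].
/u/ (between /m/ and /r/) fails the environment for rule 1, so it stays [u].
/r/ meets the environment for rule 2 (between two vowels) → [ɾ].
/o/ — word-final; rule 1 does not apply here → [o].

[maɾokũmmuɾo]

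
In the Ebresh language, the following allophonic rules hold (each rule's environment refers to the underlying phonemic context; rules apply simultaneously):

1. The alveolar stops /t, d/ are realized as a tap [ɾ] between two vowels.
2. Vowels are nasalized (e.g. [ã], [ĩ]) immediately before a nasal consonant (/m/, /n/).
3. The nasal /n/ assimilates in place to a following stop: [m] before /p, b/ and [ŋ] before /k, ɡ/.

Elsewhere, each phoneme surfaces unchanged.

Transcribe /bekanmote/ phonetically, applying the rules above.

[bekãnmoɾe]

/b/ (word-initial) is unaffected → [b].
/e/ — between /b/ and /k/; rule 2 does not apply here → [e].
/k/ (between /e/ and /a/) is unaffected → [k].
/a/ (between /k/ and /n/) occurs before a nasal consonant → [ã] by rule 2.
/n/ (between /a/ and /m/): rule 3 targets it, but not before a labial or velar stop → unchanged [n].
/m/ stays [m].
/o/ — between /m/ and /t/; rule 2 does not apply here → [o].
/t/ (between /o/ and /e/) occurs between two vowels → [ɾ] by rule 1.
/e/ (word-final) fails the environment for rule 2, so it stays [e].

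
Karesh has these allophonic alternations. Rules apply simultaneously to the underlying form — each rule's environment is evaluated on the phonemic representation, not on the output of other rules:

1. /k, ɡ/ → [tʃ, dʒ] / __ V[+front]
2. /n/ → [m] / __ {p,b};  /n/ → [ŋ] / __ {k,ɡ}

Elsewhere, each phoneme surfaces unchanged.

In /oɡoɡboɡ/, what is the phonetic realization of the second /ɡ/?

/ɡ/ — between /o/ and /b/; rule 1 does not apply here → [ɡ].

[ɡ]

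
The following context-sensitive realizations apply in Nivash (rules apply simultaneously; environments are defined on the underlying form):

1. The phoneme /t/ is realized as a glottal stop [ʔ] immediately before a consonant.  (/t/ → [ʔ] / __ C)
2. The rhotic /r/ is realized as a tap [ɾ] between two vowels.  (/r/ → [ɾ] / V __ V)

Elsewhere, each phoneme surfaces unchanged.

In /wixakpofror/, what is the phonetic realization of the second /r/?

[r]

/r/ (word-final) fails the environment for rule 2, so it stays [r].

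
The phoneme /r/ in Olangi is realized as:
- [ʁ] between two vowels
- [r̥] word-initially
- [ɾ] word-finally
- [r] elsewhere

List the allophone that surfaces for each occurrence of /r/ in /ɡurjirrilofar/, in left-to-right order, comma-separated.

[r], [r], [r], [ɾ]

Occurrence 1 (position 3): no conditioning environment matches → elsewhere allophone [r].
Occurrence 2 (position 6): no conditioning environment matches → elsewhere allophone [r].
Occurrence 3 (position 7): no conditioning environment matches → elsewhere allophone [r].
Occurrence 4 (position 13): word-finally → [ɾ].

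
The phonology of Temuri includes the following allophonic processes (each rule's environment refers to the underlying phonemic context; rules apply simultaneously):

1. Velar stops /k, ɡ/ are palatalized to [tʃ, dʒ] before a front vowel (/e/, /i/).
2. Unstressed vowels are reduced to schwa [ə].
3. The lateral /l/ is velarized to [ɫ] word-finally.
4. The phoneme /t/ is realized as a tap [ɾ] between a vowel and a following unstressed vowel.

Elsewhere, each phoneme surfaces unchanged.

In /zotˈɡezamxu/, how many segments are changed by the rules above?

Segments that undergo a rule: /o/ → [ə] (rule 2); /ɡ/ → [dʒ] (rule 1); /a/ → [ə] (rule 2); /u/ → [ə] (rule 2).
All other segments surface unchanged.

4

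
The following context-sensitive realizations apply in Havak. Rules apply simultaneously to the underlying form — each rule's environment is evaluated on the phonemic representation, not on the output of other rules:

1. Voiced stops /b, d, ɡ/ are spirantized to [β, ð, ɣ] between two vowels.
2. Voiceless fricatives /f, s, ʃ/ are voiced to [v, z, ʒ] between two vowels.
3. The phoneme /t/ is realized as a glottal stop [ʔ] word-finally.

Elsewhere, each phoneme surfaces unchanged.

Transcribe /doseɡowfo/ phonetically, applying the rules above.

[dozeɣowfo]

/d/ — word-initial; rule 1 does not apply here → [d].
/o/ (between /d/ and /s/) is unaffected → [o].
/s/ — between /o/ and /e/, between two vowels — surfaces as [z] (rule 2).
/e/ (between /s/ and /ɡ/) is unaffected → [e].
/ɡ/ (between /e/ and /o/): between two vowels, so rule 1 applies → [ɣ].
/o/ (between /ɡ/ and /w/): no rule targets it → [o].
/w/ — not in any rule's target class → [w].
/f/ (between /w/ and /o/): rule 2 targets it, but not between two vowels → unchanged [f].
/o/ (word-final) is unaffected → [o].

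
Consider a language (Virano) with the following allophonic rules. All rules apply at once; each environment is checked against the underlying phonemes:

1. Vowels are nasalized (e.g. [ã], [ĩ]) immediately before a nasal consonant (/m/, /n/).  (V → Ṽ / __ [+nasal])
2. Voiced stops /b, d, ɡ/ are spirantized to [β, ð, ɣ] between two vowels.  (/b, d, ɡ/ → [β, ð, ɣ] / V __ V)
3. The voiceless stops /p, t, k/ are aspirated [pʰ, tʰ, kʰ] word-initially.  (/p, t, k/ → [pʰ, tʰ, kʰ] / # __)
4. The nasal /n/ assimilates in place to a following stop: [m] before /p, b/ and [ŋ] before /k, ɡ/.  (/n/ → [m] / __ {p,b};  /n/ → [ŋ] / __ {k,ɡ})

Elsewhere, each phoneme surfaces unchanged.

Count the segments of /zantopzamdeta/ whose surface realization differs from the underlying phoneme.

Segments that undergo a rule: /a/ → [ã] (rule 1); /a/ → [ã] (rule 1).
All other segments surface unchanged.

2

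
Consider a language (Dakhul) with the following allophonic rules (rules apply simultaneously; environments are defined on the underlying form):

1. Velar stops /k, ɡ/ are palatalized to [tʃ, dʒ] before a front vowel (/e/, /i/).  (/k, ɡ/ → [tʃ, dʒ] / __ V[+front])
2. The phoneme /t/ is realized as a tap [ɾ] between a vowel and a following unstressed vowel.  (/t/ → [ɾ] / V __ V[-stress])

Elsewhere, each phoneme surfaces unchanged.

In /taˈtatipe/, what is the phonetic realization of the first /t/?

/t/ (word-initial) is in the target of rule 2 but the environment (between a vowel and a following unstressed vowel) is not met → [t].

[t]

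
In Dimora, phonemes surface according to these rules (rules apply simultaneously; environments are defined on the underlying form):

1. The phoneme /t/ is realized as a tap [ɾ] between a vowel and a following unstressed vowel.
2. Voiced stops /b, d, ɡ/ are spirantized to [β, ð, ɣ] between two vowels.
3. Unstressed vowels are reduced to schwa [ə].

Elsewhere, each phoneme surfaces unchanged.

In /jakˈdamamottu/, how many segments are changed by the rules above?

4

Segments that undergo a rule: /a/ → [ə] (rule 3); /a/ → [ə] (rule 3); /o/ → [ə] (rule 3); /u/ → [ə] (rule 3).
All other segments surface unchanged.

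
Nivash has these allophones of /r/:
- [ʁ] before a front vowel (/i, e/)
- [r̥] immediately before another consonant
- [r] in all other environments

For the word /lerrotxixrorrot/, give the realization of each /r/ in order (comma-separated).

[r̥], [r], [r], [r̥], [r]

Occurrence 1 (position 3): immediately before another consonant → [r̥].
Occurrence 2 (position 4): no conditioning environment matches → elsewhere allophone [r].
Occurrence 3 (position 10): no conditioning environment matches → elsewhere allophone [r].
Occurrence 4 (position 12): immediately before another consonant → [r̥].
Occurrence 5 (position 13): no conditioning environment matches → elsewhere allophone [r].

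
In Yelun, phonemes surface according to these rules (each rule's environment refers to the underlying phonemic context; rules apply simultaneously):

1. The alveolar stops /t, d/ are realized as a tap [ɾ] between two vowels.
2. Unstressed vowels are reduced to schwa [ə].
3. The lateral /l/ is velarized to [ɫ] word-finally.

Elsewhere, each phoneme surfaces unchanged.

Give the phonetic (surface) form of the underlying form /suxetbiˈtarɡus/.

Rule 2 applies to /u/ (between /s/ and /x/: in an unstressed syllable) → [ə].
Rule 2 applies to /e/ (between /x/ and /t/: in an unstressed syllable) → [ə].
/t/ — between /e/ and /b/; rule 1 does not apply here → [t].
/i/ — between /b/ and /t/, in an unstressed syllable — surfaces as [ə] (rule 2).
/t/ meets the environment for rule 1 (between two vowels) → [ɾ].
/a/ (between /t/ and /r/) fails the environment for rule 2, so it stays [a].
/u/ meets the environment for rule 2 (in an unstressed syllable) → [ə].

[səxətbəˈɾarɡəs]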